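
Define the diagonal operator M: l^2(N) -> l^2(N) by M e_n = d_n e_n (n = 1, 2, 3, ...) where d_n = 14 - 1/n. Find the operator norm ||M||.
||M|| = 14

For a diagonal operator on l^2 with entries d_n, ||M|| = sup_n |d_n|. Here d_1 = 13, d_2 = 27/2, ..., and d_n = 14 - 1/n increases monotonically toward 14. All terms lie in [13, 14), so |d_n| = d_n and the supremum is the limit 14, which is not attained by any individual d_n. Hence ||M|| = 14.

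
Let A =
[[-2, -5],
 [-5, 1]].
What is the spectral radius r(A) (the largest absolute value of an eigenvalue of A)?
r(A) = (1 + sqrt(109))/2 ≈ 5.7202

The eigenvalues of A are the roots of its characteristic polynomial. With M = A (coefficients from the trace and determinant):
  p(λ) = det(λ I - M) = λ^2 + λ - 27.
For λ^2 + λ - 27 the discriminant is 109. It is nonnegative but not a perfect square, so the roots are real and irrational: λ = (-1 ± sqrt(109))/2 ≈ 4.7202, -5.7202.
Thus the eigenvalues (to 4 decimals) are 4.7202 (modulus 4.7202); -5.7202 (modulus 5.7202). The spectral radius is the largest modulus: r(A) = (1 + sqrt(109))/2 ≈ 5.7202. (Cross-check: r(A) ≤ ||A||_2 ≈ 5.7202; equality holds whenever A is normal, though it can also hold for some non-normal A.)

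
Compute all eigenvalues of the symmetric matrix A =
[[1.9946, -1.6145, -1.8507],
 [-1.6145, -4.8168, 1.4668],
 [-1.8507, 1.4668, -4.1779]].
sigma(A) ≈ {-6, -4, 3}

A is real symmetric, so its spectrum consists of real eigenvalues. Expanding the characteristic polynomial of the displayed matrix gives
  det(λ I - A) = p(λ) = λ^3 + (7)λ^2 + (-6)λ + (-72.0018).
Solving p(λ) = 0 yields eigenvalues ≈ -6, -4, 3. (A is shown rounded to 4 decimals, so these recover the underlying integer eigenvalues to within that precision.)
Verification: the trace of A = -7 equals the sum of eigenvalues -7, and det(A) ≈ 72.0018 matches the eigenvalue product 72.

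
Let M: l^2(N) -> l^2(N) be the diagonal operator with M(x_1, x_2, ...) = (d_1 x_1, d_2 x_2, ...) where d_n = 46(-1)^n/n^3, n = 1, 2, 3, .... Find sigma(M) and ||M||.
sigma(M) = {46(-1)^n/n^3 : n ≥ 1} ∪ {0}; ||M|| = 46

A bounded diagonal operator on l^2 with diagonal entries d_n has spectrum equal to the closure of {d_n : n ≥ 1}: every d_n is an eigenvalue (with eigenvector e_n), so {d_n} ⊂ sigma(M); the spectrum is closed, so its closure is too; and for lambda not in the closure, (M - lambda I) has bounded inverse (the diagonal entries 1/(d_n - lambda) are bounded). For our sequence d_n = 46(-1)^n/n^3, n = 1, 2, 3, ...:
  - {d_n} = {46(-1)^n/n^3 : n ≥ 1}; the only limit point is 0
  - closure = {46(-1)^n/n^3 : n ≥ 1} ∪ {0}
For the norm: a diagonal operator has ||M|| = sup_n |d_n|. Here |d_n| = 46/n^3 is decreasing, so sup_n |d_n| = |d_1| = 46. So ||M|| = 46.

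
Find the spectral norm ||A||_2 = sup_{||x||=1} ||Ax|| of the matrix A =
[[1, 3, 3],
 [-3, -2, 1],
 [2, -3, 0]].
||A||_2 ≈ 5.0844 (= sqrt(largest eigenvalue of A^T A))

||A||_2 = sigma_max(A) = sqrt(lambda_max(A^T A)). Form the symmetric matrix M = A^T A =
[[14, 3, 0],
 [3, 22, 7],
 [0, 7, 10]].
Its characteristic polynomial (trace, sum of principal 2x2 minors, determinant of M give the coefficients) is
  p(λ) = det(λ I - M) = λ^3 - 46λ^2 + 610λ - 2304.
No integer candidate from the rational root theorem (±divisors of 2304) is a root, so the roots are irrational. The cubic discriminant is Δ = 2768112 > 0, so there are three distinct real roots. p(6) = -84 and p(7) = 55 have opposite signs, so a root lies in (6, 7); Newton's method refines it to λ ≈ 6.5574. p(13) = 49 and p(14) = -36 have opposite signs, so a root lies in (13, 14); Newton's method refines it to λ ≈ 13.5918. p(25) = -179 and p(26) = 36 have opposite signs, so a root lies in (25, 26); Newton's method refines it to λ ≈ 25.8508. Check (Vieta): the three roots sum to 46, matching tr M = 46.
So the eigenvalues of A^T A are ≈ 6.5574, 13.5918, 25.8508 (all ≥ 0, as they must be for A^T A). The largest is λ_max ≈ 25.8508, hence ||A||_2 = sqrt(λ_max) ≈ 5.0844.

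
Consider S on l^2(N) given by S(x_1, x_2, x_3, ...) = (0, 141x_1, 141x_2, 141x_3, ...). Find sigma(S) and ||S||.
sigma(S) = closed disk {z in C : |z| ≤ 141}; ||S|| = 141

Note S = 141·U where U is the unit right shift (U x)_k = x_{k-1} (with x_0 := 0); so ||S|| = 141||U|| and sigma(S) = 141·sigma(U). ||S x||^2 = sum_{k≥1} |141x_k|^2 = 19881||x||^2, so ||S|| = 141 and sigma(S) ⊂ {|z| ≤ 141}. For any |lambda| < 141, the equation (S - lambda I) x = 0 forces x_1 = 0, then 141x_k = lambda x_{k+1} ⇒ x = 0, so S has no eigenvalues. But (S - lambda I) is not surjective for |lambda| < 141: solving (S - lambda I) x = e_1 would require x_n proportional to (lambda/141)^(-n), which is not in l^2. So every |lambda| < 141 lies in the residual spectrum. The boundary |lambda| = 141 is in the approximate point spectrum (the spectrum is closed). Hence sigma(S) is the closed disk of radius 141.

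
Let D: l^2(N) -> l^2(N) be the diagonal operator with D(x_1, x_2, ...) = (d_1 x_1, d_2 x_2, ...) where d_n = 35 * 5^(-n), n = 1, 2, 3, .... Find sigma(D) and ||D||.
sigma(D) = {35 * 5^(-n) : n ≥ 1} ∪ {0}; ||D|| = 7

A bounded diagonal operator on l^2 with diagonal entries d_n has spectrum equal to the closure of {d_n : n ≥ 1}: every d_n is an eigenvalue (with eigenvector e_n), so {d_n} ⊂ sigma(D); the spectrum is closed, so its closure is too; and for lambda not in the closure, (D - lambda I) has bounded inverse (the diagonal entries 1/(d_n - lambda) are bounded). For our sequence d_n = 35 * 5^(-n), n = 1, 2, 3, ...:
  - {d_n} = {35 * 5^(-n) : n ≥ 1}; the only limit point is 0
  - closure = {35 * 5^(-n) : n ≥ 1} ∪ {0}
For the norm: a diagonal operator has ||D|| = sup_n |d_n|. Here d_n = 35 * 5^(-n) is positive and decreasing, so sup_n |d_n| = d_1 = 35/5 = 7. So ||D|| = 7.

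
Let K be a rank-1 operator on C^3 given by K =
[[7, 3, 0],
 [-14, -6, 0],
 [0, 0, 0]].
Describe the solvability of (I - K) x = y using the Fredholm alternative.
(I - K) is singular (det(I - K) = 0, i.e. 1 ∈ sigma(K)). (I - K) x = y is solvable iff y ⊥ ker((I - K)^*) = span{(7, 3, 0)}, i.e. iff 7y_1 + 3y_2 = 0. When solvable, the solutions are x = y + c·(1, -2, 0), c arbitrary (ker(I - K) = span{(1, -2, 0)}, dimension 1).

K has rank 1, so it is an outer product K = u v^T: every row of K is a multiple of one row vector. Reading off the entries, u = (1, -2, 0) and v = (7, 3, 0) (row i of K equals u_i·v^T). A rank-one matrix u v^T satisfies K u = u (v·u) and kills the (2)-dimensional subspace v^⊥, so its characteristic polynomial is lambda^2 (lambda - v·u) with v·u = tr K = 1. Hence the eigenvalues of I - K are 1 (multiplicity 2) and 1 - (1) = 0, so det(I - K) = 0. (Direct check: I - K =
[[-6, -3, 0],
 [14, 7, 0],
 [0, 0, 1]]
has determinant 0.) So 1 is an eigenvalue of K and (I - K) is not invertible. The finite-dimensional Fredholm alternative says: either (I - K) is invertible, or ker(I - K) ≠ {0} and then range(I - K) = ker((I - K)^*)^⊥, with dim ker(I - K) = dim ker((I - K)^*). We are in the second case, so we need both kernels. Kernel of I - K: (I - K) u = u - u (v·u) = u - u = 0, so ker(I - K) = span{u} = span{(1, -2, 0)} (it is exactly 1-dimensional because rank(I - K) = 2). Kernel of the adjoint: K is real, so (I - K)^* = I - K^T = I - v u^T, and (I - v u^T) v = v - v (u·v) = 0; hence ker((I - K)^*) = span{v} = span{(7, 3, 0)}. Therefore (I - K) x = y is solvable iff <y, v> = 0, i.e. iff 7y_1 + 3y_2 = 0. When this holds, K y = u (v·y) = 0, so (I - K) y = y and x = y is a particular solution; the full solution set is the line x = y + c·u = y + c·(1, -2, 0), c ∈ C.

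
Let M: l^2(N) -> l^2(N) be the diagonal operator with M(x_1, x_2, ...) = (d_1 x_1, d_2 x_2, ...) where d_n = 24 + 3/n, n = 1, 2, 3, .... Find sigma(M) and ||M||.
sigma(M) = {24 + 3/n : n ≥ 1} ∪ {24}; ||M|| = 27

A bounded diagonal operator on l^2 with diagonal entries d_n has spectrum equal to the closure of {d_n : n ≥ 1}: every d_n is an eigenvalue (with eigenvector e_n), so {d_n} ⊂ sigma(M); the spectrum is closed, so its closure is too; and for lambda not in the closure, (M - lambda I) has bounded inverse (the diagonal entries 1/(d_n - lambda) are bounded). For our sequence d_n = 24 + 3/n, n = 1, 2, 3, ...:
  - {d_n} = {24 + 3/n : n ≥ 1}; the only limit point is 24
  - closure = {24 + 3/n : n ≥ 1} ∪ {24}
For the norm: a diagonal operator has ||M|| = sup_n |d_n|. Here d_n = 24 + 3/n is positive and decreasing, so sup_n |d_n| = d_1 = 24 + 3 = 27. So ||M|| = 27.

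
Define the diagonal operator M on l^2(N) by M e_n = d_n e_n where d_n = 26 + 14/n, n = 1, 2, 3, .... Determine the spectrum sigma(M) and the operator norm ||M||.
sigma(M) = {26 + 14/n : n ≥ 1} ∪ {26}; ||M|| = 40

A bounded diagonal operator on l^2 with diagonal entries d_n has spectrum equal to the closure of {d_n : n ≥ 1}: every d_n is an eigenvalue (with eigenvector e_n), so {d_n} ⊂ sigma(M); the spectrum is closed, so its closure is too; and for lambda not in the closure, (M - lambda I) has bounded inverse (the diagonal entries 1/(d_n - lambda) are bounded). For our sequence d_n = 26 + 14/n, n = 1, 2, 3, ...:
  - {d_n} = {26 + 14/n : n ≥ 1}; the only limit point is 26
  - closure = {26 + 14/n : n ≥ 1} ∪ {26}
For the norm: a diagonal operator has ||M|| = sup_n |d_n|. Here d_n = 26 + 14/n is positive and decreasing, so sup_n |d_n| = d_1 = 26 + 14 = 40. So ||M|| = 40.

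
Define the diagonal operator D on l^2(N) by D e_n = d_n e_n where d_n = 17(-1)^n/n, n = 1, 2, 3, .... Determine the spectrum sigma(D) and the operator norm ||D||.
sigma(D) = {17(-1)^n/n : n ≥ 1} ∪ {0}; ||D|| = 17

A bounded diagonal operator on l^2 with diagonal entries d_n has spectrum equal to the closure of {d_n : n ≥ 1}: every d_n is an eigenvalue (with eigenvector e_n), so {d_n} ⊂ sigma(D); the spectrum is closed, so its closure is too; and for lambda not in the closure, (D - lambda I) has bounded inverse (the diagonal entries 1/(d_n - lambda) are bounded). For our sequence d_n = 17(-1)^n/n, n = 1, 2, 3, ...:
  - {d_n} = {17(-1)^n/n : n ≥ 1}; the only limit point is 0
  - closure = {17(-1)^n/n : n ≥ 1} ∪ {0}
For the norm: a diagonal operator has ||D|| = sup_n |d_n|. Here |d_n| = 17/n is decreasing, so sup_n |d_n| = |d_1| = 17. So ||D|| = 17.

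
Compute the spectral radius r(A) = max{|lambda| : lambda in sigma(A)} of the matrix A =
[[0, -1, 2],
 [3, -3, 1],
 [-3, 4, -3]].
r(A) = sqrt(14) ≈ 3.7417

The eigenvalues of A are the roots of its characteristic polynomial. With M = A (coefficients from the trace, the sum of principal 2x2 minors, and det A):
  p(λ) = det(λ I - M) = λ^3 + 6λ^2 + 14λ.
The constant term is 0, so λ = 0 is a root. Dividing out λ leaves p(λ) = λ(λ^2 + 6λ + 14). For λ^2 + 6λ + 14 the discriminant is -20. It is negative, so the roots are the complex-conjugate pair λ = -3 ± (sqrt(20)/2) i ≈ -3 ± 2.2361i. For a conjugate pair the product of the roots equals the constant term, so |λ|^2 = 14 and |λ| = sqrt(14) ≈ 3.7417.
Thus the eigenvalues (to 4 decimals) are -3 ± 2.2361i (modulus 3.7417); 0 (modulus 0). The spectral radius is the largest modulus: r(A) = sqrt(14) ≈ 3.7417. (Cross-check: r(A) ≤ ||A||_2 ≈ 7.3566; equality holds whenever A is normal, though it can also hold for some non-normal A.)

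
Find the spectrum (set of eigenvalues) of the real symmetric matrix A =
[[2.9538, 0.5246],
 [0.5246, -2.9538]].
sigma(A) ≈ {-3, 3}

A is real symmetric, so its spectrum consists of real eigenvalues. Expanding the characteristic polynomial of the displayed matrix gives
  det(λ I - A) = p(λ) = λ^2 + (0)λ + (-9).
Solving p(λ) = 0 yields eigenvalues ≈ -3, 3. (A is shown rounded to 4 decimals, so these recover the underlying integer eigenvalues to within that precision.)
Verification: the trace of A = 0 equals the sum of eigenvalues 0, and det(A) ≈ -9.0001 matches the eigenvalue product -9.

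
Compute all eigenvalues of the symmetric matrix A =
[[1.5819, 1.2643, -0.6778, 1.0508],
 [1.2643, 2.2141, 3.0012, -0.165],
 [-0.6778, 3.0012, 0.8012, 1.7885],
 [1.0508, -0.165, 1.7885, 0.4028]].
sigma(A) ≈ {-3, 1, 2, 5}

A is real symmetric, so its spectrum consists of real eigenvalues. Expanding the characteristic polynomial of the displayed matrix gives
  det(λ I - A) = p(λ) = λ^4 + (-5)λ^3 + (-7)λ^2 + (41)λ + (-30).
Solving p(λ) = 0 yields eigenvalues ≈ -3, 1, 2, 5. (A is shown rounded to 4 decimals, so these recover the underlying integer eigenvalues to within that precision.)
Verification: the trace of A = 5 equals the sum of eigenvalues 5, and det(A) ≈ -29.9994 matches the eigenvalue product -30.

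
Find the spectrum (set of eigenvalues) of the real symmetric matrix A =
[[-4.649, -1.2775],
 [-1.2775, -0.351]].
sigma(A) ≈ {-5, 0}

A is real symmetric, so its spectrum consists of real eigenvalues. Expanding the characteristic polynomial of the displayed matrix gives
  det(λ I - A) = p(λ) = λ^2 + (5)λ + (0).
Solving p(λ) = 0 yields eigenvalues ≈ -5, 0. (A is shown rounded to 4 decimals, so these recover the underlying integer eigenvalues to within that precision.)
Verification: the trace of A = -5 equals the sum of eigenvalues -5, and det(A) ≈ -0.0002 matches the eigenvalue product 0.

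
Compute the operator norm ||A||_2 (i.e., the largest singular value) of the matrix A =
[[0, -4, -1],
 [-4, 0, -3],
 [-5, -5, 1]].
||A||_2 ≈ 8.1443 (= sqrt(largest eigenvalue of A^T A))

||A||_2 = sigma_max(A) = sqrt(lambda_max(A^T A)). Form the symmetric matrix M = A^T A =
[[41, 25, 7],
 [25, 41, -1],
 [7, -1, 11]].
Its characteristic polynomial (trace, sum of principal 2x2 minors, determinant of M give the coefficients) is
  p(λ) = det(λ I - M) = λ^3 - 93λ^2 + 1908λ - 9216.
No integer candidate from the rational root theorem (±divisors of 9216) is a root, so the roots are irrational. The cubic discriminant is Δ = 1193130000 > 0, so there are three distinct real roots. p(7) = -74 and p(8) = 608 have opposite signs, so a root lies in (7, 8); Newton's method refines it to λ ≈ 7.0992. p(19) = 322 and p(20) = -256 have opposite signs, so a root lies in (19, 20); Newton's method refines it to λ ≈ 19.5717. p(66) = -900 and p(67) = 1906 have opposite signs, so a root lies in (66, 67); Newton's method refines it to λ ≈ 66.3291. Check (Vieta): the three roots sum to 93, matching tr M = 93.
So the eigenvalues of A^T A are ≈ 7.0992, 19.5717, 66.3291 (all ≥ 0, as they must be for A^T A). The largest is λ_max ≈ 66.3291, hence ||A||_2 = sqrt(λ_max) ≈ 8.1443.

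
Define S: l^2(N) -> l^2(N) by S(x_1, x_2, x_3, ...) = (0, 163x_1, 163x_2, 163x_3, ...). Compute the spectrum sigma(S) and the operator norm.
sigma(S) = closed disk {z in C : |z| ≤ 163}; ||S|| = 163

Note S = 163·U where U is the unit right shift (U x)_k = x_{k-1} (with x_0 := 0); so ||S|| = 163||U|| and sigma(S) = 163·sigma(U). ||S x||^2 = sum_{k≥1} |163x_k|^2 = 26569||x||^2, so ||S|| = 163 and sigma(S) ⊂ {|z| ≤ 163}. For any |lambda| < 163, the equation (S - lambda I) x = 0 forces x_1 = 0, then 163x_k = lambda x_{k+1} ⇒ x = 0, so S has no eigenvalues. But (S - lambda I) is not surjective for |lambda| < 163: solving (S - lambda I) x = e_1 would require x_n proportional to (lambda/163)^(-n), which is not in l^2. So every |lambda| < 163 lies in the residual spectrum. The boundary |lambda| = 163 is in the approximate point spectrum (the spectrum is closed). Hence sigma(S) is the closed disk of radius 163.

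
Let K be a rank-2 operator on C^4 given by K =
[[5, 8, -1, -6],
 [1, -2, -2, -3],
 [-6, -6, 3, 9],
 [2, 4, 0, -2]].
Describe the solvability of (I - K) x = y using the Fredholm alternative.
(I - K) is invertible (det(I - K) = -18 ≠ 0), so for every y in C^4 the equation (I - K) x = y has a unique solution.

K has rank 2 and factors as K = U V^T = u1 v1^T + u2 v2^T with u1 = (3, -3, 0, 2), v1 = (1, 2, 0, -1), u2 = (1, 2, -3, 0), v2 = (2, 2, -1, -3) (multiplying out reproduces the displayed K). The nonzero eigenvalues of U V^T coincide with those of the 2 x 2 matrix G = V^T U = [[v1·u1, v1·u2], [v2·u1, v2·u2]] = [[-5, 5], [-6, 9]], and by the Sylvester determinant identity det(I_4 - U V^T) = det(I_2 - V^T U) = det([[6, -5], [6, -8]]) = (6)(-8) - (-5)(6) = -18. (Direct check: I - K =
[[-4, -8, 1, 6],
 [-1, 3, 2, 3],
 [6, 6, -2, -9],
 [-2, -4, 0, 3]]
has determinant -18.) The finite-dimensional Fredholm alternative says: either (I - K) is invertible, or ker(I - K) ≠ {0} and then range(I - K) = ker((I - K)^*)^⊥, with dim ker(I - K) = dim ker((I - K)^*). Since det(I - K) ≠ 0, 1 is not an eigenvalue of K and ker(I - K) = {0}, so we are in the first case: for every y there is a unique x = (I - K)^(-1) y. (Explicitly, by the Woodbury identity, (I - U V^T)^(-1) = I + U (I_2 - G)^(-1) V^T.)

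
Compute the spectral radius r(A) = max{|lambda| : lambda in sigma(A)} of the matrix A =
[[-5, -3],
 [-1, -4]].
r(A) = (9 + sqrt(13))/2 ≈ 6.3028

The eigenvalues of A are the roots of its characteristic polynomial. With M = A (coefficients from the trace and determinant):
  p(λ) = det(λ I - M) = λ^2 + 9λ + 17.
For λ^2 + 9λ + 17 the discriminant is 13. It is nonnegative but not a perfect square, so the roots are real and irrational: λ = (-9 ± sqrt(13))/2 ≈ -2.6972, -6.3028.
Thus the eigenvalues (to 4 decimals) are -2.6972 (modulus 2.6972); -6.3028 (modulus 6.3028). The spectral radius is the largest modulus: r(A) = (9 + sqrt(13))/2 ≈ 6.3028. (Cross-check: r(A) ≤ ||A||_2 ≈ 6.6713; equality holds whenever A is normal, though it can also hold for some non-normal A.)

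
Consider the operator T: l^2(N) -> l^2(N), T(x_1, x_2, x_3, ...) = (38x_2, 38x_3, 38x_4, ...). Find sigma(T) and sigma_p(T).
sigma(T) = closed disk {z in C : |z| ≤ 38}; sigma_p(T) = open disk {z in C : |z| < 38}

Note T = 38·V where V is the unit left shift (V x)_k = x_{k+1}; so sigma(T) = 38·sigma(V) and ||T|| = 38||V||. ||T x||^2 = 1444sum_{k≥2} |x_k|^2 ≤ 1444||x||^2, with equality on {x : x_1 = 0}, so ||T|| = 38. For any lambda with |lambda| < 38, set r = lambda/38 (|r| < 1); the vector x = (1, r, r^2, ...) is in l^2 and satisfies T x = 38(r, r^2, ...) = lambda x, so lambda is an eigenvalue. On the boundary |lambda| = 38 the geometric series diverges, so no l^2 eigenvector exists, but these lambda lie in the approximate point spectrum. Hence sigma(T) is the closed disk of radius 38 and sigma_p(T) is the open disk.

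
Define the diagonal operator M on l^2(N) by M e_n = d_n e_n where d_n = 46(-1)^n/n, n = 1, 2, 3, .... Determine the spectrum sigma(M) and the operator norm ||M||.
sigma(M) = {46(-1)^n/n : n ≥ 1} ∪ {0}; ||M|| = 46

A bounded diagonal operator on l^2 with diagonal entries d_n has spectrum equal to the closure of {d_n : n ≥ 1}: every d_n is an eigenvalue (with eigenvector e_n), so {d_n} ⊂ sigma(M); the spectrum is closed, so its closure is too; and for lambda not in the closure, (M - lambda I) has bounded inverse (the diagonal entries 1/(d_n - lambda) are bounded). For our sequence d_n = 46(-1)^n/n, n = 1, 2, 3, ...:
  - {d_n} = {46(-1)^n/n : n ≥ 1}; the only limit point is 0
  - closure = {46(-1)^n/n : n ≥ 1} ∪ {0}
For the norm: a diagonal operator has ||M|| = sup_n |d_n|. Here |d_n| = 46/n is decreasing, so sup_n |d_n| = |d_1| = 46. So ||M|| = 46.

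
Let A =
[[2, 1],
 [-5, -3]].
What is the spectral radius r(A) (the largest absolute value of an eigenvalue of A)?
r(A) = (1 + sqrt(5))/2 ≈ 1.618

The eigenvalues of A are the roots of its characteristic polynomial. With M = A (coefficients from the trace and determinant):
  p(λ) = det(λ I - M) = λ^2 + λ - 1.
For λ^2 + λ - 1 the discriminant is 5. It is nonnegative but not a perfect square, so the roots are real and irrational: λ = (-1 ± sqrt(5))/2 ≈ 0.618, -1.618.
Thus the eigenvalues (to 4 decimals) are 0.618 (modulus 0.618); -1.618 (modulus 1.618). The spectral radius is the largest modulus: r(A) = (1 + sqrt(5))/2 ≈ 1.618. (Cross-check: r(A) ≤ ||A||_2 ≈ 6.2429; equality holds whenever A is normal, though it can also hold for some non-normal A.)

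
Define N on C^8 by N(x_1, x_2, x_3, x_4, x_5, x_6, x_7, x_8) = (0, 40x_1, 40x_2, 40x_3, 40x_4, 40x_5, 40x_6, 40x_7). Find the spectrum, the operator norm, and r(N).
sigma(N) = {0}; ||N|| = 40; r(N) = 0. (N is nilpotent with N^8 = 0.)

On C^8, N is a strictly lower-triangular matrix with 40 on the subdiagonal and zeros elsewhere, so its characteristic polynomial is lambda^8 and every eigenvalue is 0: sigma(N) = {0}. For the operator norm, N e_i = 40e_{i+1} for i = 1, ..., 7 and N e_8 = 0, so the singular values of N are 40 (with multiplicity 7) and 0; hence ||N|| = 40. The spectral radius r(N) = max|lambda| = 0. Note ||N|| > r(N) — characteristic of non-normal nilpotent operators. Indeed N^8 = 0.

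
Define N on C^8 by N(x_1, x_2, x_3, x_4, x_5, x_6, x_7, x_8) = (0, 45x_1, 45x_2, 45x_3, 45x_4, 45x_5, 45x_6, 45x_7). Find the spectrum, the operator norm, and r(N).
sigma(N) = {0}; ||N|| = 45; r(N) = 0. (N is nilpotent with N^8 = 0.)

On C^8, N is a strictly lower-triangular matrix with 45 on the subdiagonal and zeros elsewhere, so its characteristic polynomial is lambda^8 and every eigenvalue is 0: sigma(N) = {0}. For the operator norm, N e_i = 45e_{i+1} for i = 1, ..., 7 and N e_8 = 0, so the singular values of N are 45 (with multiplicity 7) and 0; hence ||N|| = 45. The spectral radius r(N) = max|lambda| = 0. Note ||N|| > r(N) — characteristic of non-normal nilpotent operators. Indeed N^8 = 0.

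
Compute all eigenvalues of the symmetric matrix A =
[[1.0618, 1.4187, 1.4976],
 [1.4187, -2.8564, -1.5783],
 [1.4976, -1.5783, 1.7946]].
sigma(A) ≈ {-4, 1, 3}

A is real symmetric, so its spectrum consists of real eigenvalues. Expanding the characteristic polynomial of the displayed matrix gives
  det(λ I - A) = p(λ) = λ^3 + (0)λ^2 + (-13)λ + (12).
Solving p(λ) = 0 yields eigenvalues ≈ -4, 1, 3. (A is shown rounded to 4 decimals, so these recover the underlying integer eigenvalues to within that precision.)
Verification: the trace of A = 0 equals the sum of eigenvalues 0, and det(A) ≈ -12.0002 matches the eigenvalue product -12.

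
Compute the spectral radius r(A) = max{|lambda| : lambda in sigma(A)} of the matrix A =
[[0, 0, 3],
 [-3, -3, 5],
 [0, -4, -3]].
r(A) = 6

The eigenvalues of A are the roots of its characteristic polynomial. With M = A (coefficients from the trace, the sum of principal 2x2 minors, and det A):
  p(λ) = det(λ I - M) = λ^3 + 6λ^2 + 29λ - 36.
By the rational root theorem any rational root is an integer divisor of 36. Testing λ = 1: p(1) = 1 + 6 + 29 - 36 = 0, so λ = 1 is a root. Dividing out (λ - 1) leaves p(λ) = (λ - 1)(λ^2 + 7λ + 36). For λ^2 + 7λ + 36 the discriminant is -95. It is negative, so the roots are the complex-conjugate pair λ = -7/2 ± (sqrt(95)/2) i ≈ -3.5 ± 4.8734i. For a conjugate pair the product of the roots equals the constant term, so |λ|^2 = 36 and |λ| = sqrt(36) = 6.
Thus the eigenvalues (to 4 decimals) are -3.5 ± 4.8734i (modulus 6); 1 (modulus 1). The spectral radius is the largest modulus: r(A) = 6. (Cross-check: r(A) ≤ ||A||_2 ≈ 7.0828; equality holds whenever A is normal, though it can also hold for some non-normal A.)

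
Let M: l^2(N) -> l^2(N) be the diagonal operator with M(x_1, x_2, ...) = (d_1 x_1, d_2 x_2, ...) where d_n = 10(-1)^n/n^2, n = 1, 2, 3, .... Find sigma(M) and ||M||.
sigma(M) = {10(-1)^n/n^2 : n ≥ 1} ∪ {0}; ||M|| = 10

A bounded diagonal operator on l^2 with diagonal entries d_n has spectrum equal to the closure of {d_n : n ≥ 1}: every d_n is an eigenvalue (with eigenvector e_n), so {d_n} ⊂ sigma(M); the spectrum is closed, so its closure is too; and for lambda not in the closure, (M - lambda I) has bounded inverse (the diagonal entries 1/(d_n - lambda) are bounded). For our sequence d_n = 10(-1)^n/n^2, n = 1, 2, 3, ...:
  - {d_n} = {10(-1)^n/n^2 : n ≥ 1}; the only limit point is 0
  - closure = {10(-1)^n/n^2 : n ≥ 1} ∪ {0}
For the norm: a diagonal operator has ||M|| = sup_n |d_n|. Here |d_n| = 10/n^2 is decreasing, so sup_n |d_n| = |d_1| = 10. So ||M|| = 10.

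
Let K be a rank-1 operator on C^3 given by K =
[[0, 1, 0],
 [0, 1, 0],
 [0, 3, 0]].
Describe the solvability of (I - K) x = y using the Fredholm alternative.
(I - K) is singular (det(I - K) = 0, i.e. 1 ∈ sigma(K)). (I - K) x = y is solvable iff y ⊥ ker((I - K)^*) = span{(0, 1, 0)}, i.e. iff y_2 = 0. When solvable, the solutions are x = y + c·(1, 1, 3), c arbitrary (ker(I - K) = span{(1, 1, 3)}, dimension 1).

K has rank 1, so it is an outer product K = u v^T: every row of K is a multiple of one row vector. Reading off the entries, u = (1, 1, 3) and v = (0, 1, 0) (row i of K equals u_i·v^T). A rank-one matrix u v^T satisfies K u = u (v·u) and kills the (2)-dimensional subspace v^⊥, so its characteristic polynomial is lambda^2 (lambda - v·u) with v·u = tr K = 1. Hence the eigenvalues of I - K are 1 (multiplicity 2) and 1 - (1) = 0, so det(I - K) = 0. (Direct check: I - K =
[[1, -1, 0],
 [0, 0, 0],
 [0, -3, 1]]
has determinant 0.) So 1 is an eigenvalue of K and (I - K) is not invertible. The finite-dimensional Fredholm alternative says: either (I - K) is invertible, or ker(I - K) ≠ {0} and then range(I - K) = ker((I - K)^*)^⊥, with dim ker(I - K) = dim ker((I - K)^*). We are in the second case, so we need both kernels. Kernel of I - K: (I - K) u = u - u (v·u) = u - u = 0, so ker(I - K) = span{u} = span{(1, 1, 3)} (it is exactly 1-dimensional because rank(I - K) = 2). Kernel of the adjoint: K is real, so (I - K)^* = I - K^T = I - v u^T, and (I - v u^T) v = v - v (u·v) = 0; hence ker((I - K)^*) = span{v} = span{(0, 1, 0)}. Therefore (I - K) x = y is solvable iff <y, v> = 0, i.e. iff y_2 = 0. When this holds, K y = u (v·y) = 0, so (I - K) y = y and x = y is a particular solution; the full solution set is the line x = y + c·u = y + c·(1, 1, 3), c ∈ C.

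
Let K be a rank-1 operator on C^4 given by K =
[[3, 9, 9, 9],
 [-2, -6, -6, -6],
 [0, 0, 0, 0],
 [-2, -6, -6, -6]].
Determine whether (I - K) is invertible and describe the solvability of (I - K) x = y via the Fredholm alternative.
(I - K) is invertible (det(I - K) = 10 ≠ 0), so for every y in C^4 the equation (I - K) x = y has a unique solution.

K has rank 1, so it is an outer product K = u v^T: every row of K is a multiple of one row vector. Reading off the entries, u = (3, -2, 0, -2) and v = (1, 3, 3, 3) (row i of K equals u_i·v^T). A rank-one matrix u v^T satisfies K u = u (v·u) and kills the (3)-dimensional subspace v^⊥, so its characteristic polynomial is lambda^3 (lambda - v·u) with v·u = tr K = -9. Hence the eigenvalues of I - K are 1 (multiplicity 3) and 1 - (-9) = 10, so det(I - K) = 10. (Direct check: I - K =
[[-2, -9, -9, -9],
 [2, 7, 6, 6],
 [0, 0, 1, 0],
 [2, 6, 6, 7]]
has determinant 10.) The finite-dimensional Fredholm alternative says: either (I - K) is invertible, or ker(I - K) ≠ {0} and then range(I - K) = ker((I - K)^*)^⊥, with dim ker(I - K) = dim ker((I - K)^*). Since det(I - K) ≠ 0, 1 is not an eigenvalue of K and ker(I - K) = {0}, so we are in the first case: for every y there is a unique x = (I - K)^(-1) y. Explicitly, by the Sherman–Morrison formula, (I - u v^T)^(-1) = I + u v^T/(1 - v·u), i.e. (I - K)^(-1) = I + K/(10).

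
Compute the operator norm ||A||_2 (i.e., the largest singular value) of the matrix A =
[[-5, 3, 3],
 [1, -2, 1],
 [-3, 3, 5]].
||A||_2 ≈ 9.107 (= sqrt(largest eigenvalue of A^T A))

||A||_2 = sigma_max(A) = sqrt(lambda_max(A^T A)). Form the symmetric matrix M = A^T A =
[[35, -26, -29],
 [-26, 22, 22],
 [-29, 22, 35]].
Its characteristic polynomial (trace, sum of principal 2x2 minors, determinant of M give the coefficients) is
  p(λ) = det(λ I - M) = λ^3 - 92λ^2 + 764λ - 1024.
No integer candidate from the rational root theorem (±divisors of 1024) is a root, so the roots are irrational. The cubic discriminant is Δ = 1234358784 > 0, so there are three distinct real roots. p(1) = -351 and p(2) = 144 have opposite signs, so a root lies in (1, 2); Newton's method refines it to λ ≈ 1.6701. p(7) = 159 and p(8) = -288 have opposite signs, so a root lies in (7, 8); Newton's method refines it to λ ≈ 7.3928. p(82) = -5616 and p(83) = 387 have opposite signs, so a root lies in (82, 83); Newton's method refines it to λ ≈ 82.9371. Check (Vieta): the three roots sum to 92, matching tr M = 92.
So the eigenvalues of A^T A are ≈ 1.6701, 7.3928, 82.9371 (all ≥ 0, as they must be for A^T A). The largest is λ_max ≈ 82.9371, hence ||A||_2 = sqrt(λ_max) ≈ 9.107.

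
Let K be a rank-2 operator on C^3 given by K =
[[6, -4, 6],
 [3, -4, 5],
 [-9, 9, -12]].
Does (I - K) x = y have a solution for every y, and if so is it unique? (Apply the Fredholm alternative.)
(I - K) is invertible (det(I - K) = -16 ≠ 0), so for every y in C^3 the equation (I - K) x = y has a unique solution.

K has rank 2 and factors as K = U V^T = u1 v1^T + u2 v2^T with u1 = (0, -2, 3), v1 = (0, 1, -1), u2 = (2, 1, -3), v2 = (3, -2, 3) (multiplying out reproduces the displayed K). The nonzero eigenvalues of U V^T coincide with those of the 2 x 2 matrix G = V^T U = [[v1·u1, v1·u2], [v2·u1, v2·u2]] = [[-5, 4], [13, -5]], and by the Sylvester determinant identity det(I_3 - U V^T) = det(I_2 - V^T U) = det([[6, -4], [-13, 6]]) = (6)(6) - (-4)(-13) = -16. (Direct check: I - K =
[[-5, 4, -6],
 [-3, 5, -5],
 [9, -9, 13]]
has determinant -16.) The finite-dimensional Fredholm alternative says: either (I - K) is invertible, or ker(I - K) ≠ {0} and then range(I - K) = ker((I - K)^*)^⊥, with dim ker(I - K) = dim ker((I - K)^*). Since det(I - K) ≠ 0, 1 is not an eigenvalue of K and ker(I - K) = {0}, so we are in the first case: for every y there is a unique x = (I - K)^(-1) y. (Explicitly, by the Woodbury identity, (I - U V^T)^(-1) = I + U (I_2 - G)^(-1) V^T.)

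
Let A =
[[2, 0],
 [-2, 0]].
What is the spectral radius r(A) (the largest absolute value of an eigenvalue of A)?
r(A) = 2

The eigenvalues of A are the roots of its characteristic polynomial. With M = A (coefficients from the trace and determinant):
  p(λ) = det(λ I - M) = λ^2 - 2λ.
For λ^2 - 2λ the discriminant is 4. It is a perfect square (2^2), so the roots are rational: λ = (2 ± 2)/2 = 2, 0.
Thus the eigenvalues (to 4 decimals) are 2 (modulus 2); 0 (modulus 0). The spectral radius is the largest modulus: r(A) = 2. (Cross-check: r(A) ≤ ||A||_2 ≈ 2.8284; equality holds whenever A is normal, though it can also hold for some non-normal A.)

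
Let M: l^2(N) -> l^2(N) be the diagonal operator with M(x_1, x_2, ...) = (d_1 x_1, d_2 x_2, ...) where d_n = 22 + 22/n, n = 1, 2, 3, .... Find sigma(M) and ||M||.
sigma(M) = {22 + 22/n : n ≥ 1} ∪ {22}; ||M|| = 44

A bounded diagonal operator on l^2 with diagonal entries d_n has spectrum equal to the closure of {d_n : n ≥ 1}: every d_n is an eigenvalue (with eigenvector e_n), so {d_n} ⊂ sigma(M); the spectrum is closed, so its closure is too; and for lambda not in the closure, (M - lambda I) has bounded inverse (the diagonal entries 1/(d_n - lambda) are bounded). For our sequence d_n = 22 + 22/n, n = 1, 2, 3, ...:
  - {d_n} = {22 + 22/n : n ≥ 1}; the only limit point is 22
  - closure = {22 + 22/n : n ≥ 1} ∪ {22}
For the norm: a diagonal operator has ||M|| = sup_n |d_n|. Here d_n = 22 + 22/n is positive and decreasing, so sup_n |d_n| = d_1 = 22 + 22 = 44. So ||M|| = 44.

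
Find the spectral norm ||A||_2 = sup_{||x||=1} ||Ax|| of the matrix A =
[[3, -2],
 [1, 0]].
||A||_2 = sqrt((14 + sqrt(180))/2) ≈ 3.7025 (= sqrt(largest eigenvalue of A^T A))

||A||_2 = sigma_max(A) = sqrt(lambda_max(A^T A)). Form the symmetric matrix M = A^T A =
[[10, -6],
 [-6, 4]].
Its characteristic polynomial (trace, determinant of M give the coefficients) is
  p(λ) = det(λ I - M) = λ^2 - 14λ + 4.
For λ^2 - 14λ + 4 the discriminant is 180. It is nonnegative but not a perfect square, so the roots are real and irrational: λ = (14 ± sqrt(180))/2 ≈ 13.7082, 0.2918.
So the eigenvalues of A^T A are ≈ 0.2918, 13.7082 (all ≥ 0, as they must be for A^T A). The largest is λ_max = (14 + sqrt(180))/2 ≈ 13.7082, hence ||A||_2 = sqrt(λ_max) = sqrt((14 + sqrt(180))/2) ≈ 3.7025.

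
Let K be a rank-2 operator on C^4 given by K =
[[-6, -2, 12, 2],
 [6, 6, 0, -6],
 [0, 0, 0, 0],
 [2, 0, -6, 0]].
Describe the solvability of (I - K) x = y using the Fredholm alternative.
(I - K) is invertible (det(I - K) = -27 ≠ 0), so for every y in C^4 the equation (I - K) x = y has a unique solution.

K has rank 2 and factors as K = U V^T = u1 v1^T + u2 v2^T with u1 = (3, 3, 0, -2), v1 = (-1, 0, 3, 0), u2 = (-1, 3, 0, 0), v2 = (3, 2, -3, -2) (multiplying out reproduces the displayed K). The nonzero eigenvalues of U V^T coincide with those of the 2 x 2 matrix G = V^T U = [[v1·u1, v1·u2], [v2·u1, v2·u2]] = [[-3, 1], [19, 3]], and by the Sylvester determinant identity det(I_4 - U V^T) = det(I_2 - V^T U) = det([[4, -1], [-19, -2]]) = (4)(-2) - (-1)(-19) = -27. (Direct check: I - K =
[[7, 2, -12, -2],
 [-6, -5, 0, 6],
 [0, 0, 1, 0],
 [-2, 0, 6, 1]]
has determinant -27.) The finite-dimensional Fredholm alternative says: either (I - K) is invertible, or ker(I - K) ≠ {0} and then range(I - K) = ker((I - K)^*)^⊥, with dim ker(I - K) = dim ker((I - K)^*). Since det(I - K) ≠ 0, 1 is not an eigenvalue of K and ker(I - K) = {0}, so we are in the first case: for every y there is a unique x = (I - K)^(-1) y. (Explicitly, by the Woodbury identity, (I - U V^T)^(-1) = I + U (I_2 - G)^(-1) V^T.)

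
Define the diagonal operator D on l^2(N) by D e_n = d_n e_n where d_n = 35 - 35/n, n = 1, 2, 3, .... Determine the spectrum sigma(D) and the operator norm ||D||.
sigma(D) = {35 - 35/n : n ≥ 1} ∪ {35}; ||D|| = 35

A bounded diagonal operator on l^2 with diagonal entries d_n has spectrum equal to the closure of {d_n : n ≥ 1}: every d_n is an eigenvalue (with eigenvector e_n), so {d_n} ⊂ sigma(D); the spectrum is closed, so its closure is too; and for lambda not in the closure, (D - lambda I) has bounded inverse (the diagonal entries 1/(d_n - lambda) are bounded). For our sequence d_n = 35 - 35/n, n = 1, 2, 3, ...:
  - {d_n} = {35 - 35/n : n ≥ 1}; the only limit point is 35
  - closure = {35 - 35/n : n ≥ 1} ∪ {35}
For the norm: a diagonal operator has ||D|| = sup_n |d_n|. Here d_n = 35 - 35/n increases monotonically from d_1 = 0 toward 35, with all terms in [0, 35); so sup_n |d_n| = 35 (the supremum is the limit, not attained). So ||D|| = 35.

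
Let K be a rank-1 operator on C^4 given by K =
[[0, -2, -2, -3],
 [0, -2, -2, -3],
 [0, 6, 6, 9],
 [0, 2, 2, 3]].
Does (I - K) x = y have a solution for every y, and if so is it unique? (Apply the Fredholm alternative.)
(I - K) is invertible (det(I - K) = -6 ≠ 0), so for every y in C^4 the equation (I - K) x = y has a unique solution.

K has rank 1, so it is an outer product K = u v^T: every row of K is a multiple of one row vector. Reading off the entries, u = (1, 1, -3, -1) and v = (0, -2, -2, -3) (row i of K equals u_i·v^T). A rank-one matrix u v^T satisfies K u = u (v·u) and kills the (3)-dimensional subspace v^⊥, so its characteristic polynomial is lambda^3 (lambda - v·u) with v·u = tr K = 7. Hence the eigenvalues of I - K are 1 (multiplicity 3) and 1 - (7) = -6, so det(I - K) = -6. (Direct check: I - K =
[[1, 2, 2, 3],
 [0, 3, 2, 3],
 [0, -6, -5, -9],
 [0, -2, -2, -2]]
has determinant -6.) The finite-dimensional Fredholm alternative says: either (I - K) is invertible, or ker(I - K) ≠ {0} and then range(I - K) = ker((I - K)^*)^⊥, with dim ker(I - K) = dim ker((I - K)^*). Since det(I - K) ≠ 0, 1 is not an eigenvalue of K and ker(I - K) = {0}, so we are in the first case: for every y there is a unique x = (I - K)^(-1) y. Explicitly, by the Sherman–Morrison formula, (I - u v^T)^(-1) = I + u v^T/(1 - v·u), i.e. (I - K)^(-1) = I + K/(-6).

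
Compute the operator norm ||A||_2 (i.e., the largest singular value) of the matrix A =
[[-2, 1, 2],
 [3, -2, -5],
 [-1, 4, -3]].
||A||_2 ≈ 6.8723 (= sqrt(largest eigenvalue of A^T A))

||A||_2 = sigma_max(A) = sqrt(lambda_max(A^T A)). Form the symmetric matrix M = A^T A =
[[14, -12, -16],
 [-12, 21, 0],
 [-16, 0, 38]].
Its characteristic polynomial (trace, sum of principal 2x2 minors, determinant of M give the coefficients) is
  p(λ) = det(λ I - M) = λ^3 - 73λ^2 + 1224λ - 324.
No integer candidate from the rational root theorem (±divisors of 324) is a root, so the roots are irrational. The cubic discriminant is Δ = 662810688 > 0, so there are three distinct real roots. p(0) = -324 and p(1) = 828 have opposite signs, so a root lies in (0, 1); Newton's method refines it to λ ≈ 0.269. p(25) = 276 and p(26) = -272 have opposite signs, so a root lies in (25, 26); Newton's method refines it to λ ≈ 25.5021. p(47) = -230 and p(48) = 828 have opposite signs, so a root lies in (47, 48); Newton's method refines it to λ ≈ 47.2289. Check (Vieta): the three roots sum to 73, matching tr M = 73.
So the eigenvalues of A^T A are ≈ 0.269, 25.5021, 47.2289 (all ≥ 0, as they must be for A^T A). The largest is λ_max ≈ 47.2289, hence ||A||_2 = sqrt(λ_max) ≈ 6.8723.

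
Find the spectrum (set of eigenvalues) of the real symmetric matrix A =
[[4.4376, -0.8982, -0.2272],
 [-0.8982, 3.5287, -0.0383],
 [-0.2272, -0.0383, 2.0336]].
sigma(A) ≈ {2, 3, 5}

A is real symmetric, so its spectrum consists of real eigenvalues. Expanding the characteristic polynomial of the displayed matrix gives
  det(λ I - A) = p(λ) = λ^3 + (-10)λ^2 + (31)λ + (-30).
Solving p(λ) = 0 yields eigenvalues ≈ 2, 3, 5. (A is shown rounded to 4 decimals, so these recover the underlying integer eigenvalues to within that precision.)
Verification: the trace of A = 10 equals the sum of eigenvalues 10, and det(A) ≈ 29.9991 matches the eigenvalue product 30.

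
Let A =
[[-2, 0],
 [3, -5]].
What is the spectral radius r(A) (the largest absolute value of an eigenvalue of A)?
r(A) = 5

The eigenvalues of A are the roots of its characteristic polynomial. With M = A (coefficients from the trace and determinant):
  p(λ) = det(λ I - M) = λ^2 + 7λ + 10.
For λ^2 + 7λ + 10 the discriminant is 9. It is a perfect square (3^2), so the roots are rational: λ = (-7 ± 3)/2 = -2, -5.
Thus the eigenvalues (to 4 decimals) are -2 (modulus 2); -5 (modulus 5). The spectral radius is the largest modulus: r(A) = 5. (Cross-check: r(A) ≤ ||A||_2 ≈ 5.9292; equality holds whenever A is normal, though it can also hold for some non-normal A.)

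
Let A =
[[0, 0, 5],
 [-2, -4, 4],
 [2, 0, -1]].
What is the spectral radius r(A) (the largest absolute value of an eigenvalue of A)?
r(A) = 4

The eigenvalues of A are the roots of its characteristic polynomial. With M = A (coefficients from the trace, the sum of principal 2x2 minors, and det A):
  p(λ) = det(λ I - M) = λ^3 + 5λ^2 - 6λ - 40.
By the rational root theorem any rational root is an integer divisor of 40. Testing λ = -4: p(-4) = -64 + 80 + 24 - 40 = 0, so λ = -4 is a root. Dividing out (λ + 4) leaves p(λ) = (λ + 4)(λ^2 + λ - 10). For λ^2 + λ - 10 the discriminant is 41. It is nonnegative but not a perfect square, so the roots are real and irrational: λ = (-1 ± sqrt(41))/2 ≈ 2.7016, -3.7016.
Thus the eigenvalues (to 4 decimals) are 2.7016 (modulus 2.7016); -3.7016 (modulus 3.7016); -4 (modulus 4). The spectral radius is the largest modulus: r(A) = 4. (Cross-check: r(A) ≤ ||A||_2 ≈ 7.2855; equality holds whenever A is normal, though it can also hold for some non-normal A.)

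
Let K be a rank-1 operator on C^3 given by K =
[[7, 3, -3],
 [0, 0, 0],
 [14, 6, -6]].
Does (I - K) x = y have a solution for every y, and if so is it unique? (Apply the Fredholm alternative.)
(I - K) is singular (det(I - K) = 0, i.e. 1 ∈ sigma(K)). (I - K) x = y is solvable iff y ⊥ ker((I - K)^*) = span{(7, 3, -3)}, i.e. iff 7y_1 + 3y_2 - 3y_3 = 0. When solvable, the solutions are x = y + c·(1, 0, 2), c arbitrary (ker(I - K) = span{(1, 0, 2)}, dimension 1).

K has rank 1, so it is an outer product K = u v^T: every row of K is a multiple of one row vector. Reading off the entries, u = (1, 0, 2) and v = (7, 3, -3) (row i of K equals u_i·v^T). A rank-one matrix u v^T satisfies K u = u (v·u) and kills the (2)-dimensional subspace v^⊥, so its characteristic polynomial is lambda^2 (lambda - v·u) with v·u = tr K = 1. Hence the eigenvalues of I - K are 1 (multiplicity 2) and 1 - (1) = 0, so det(I - K) = 0. (Direct check: I - K =
[[-6, -3, 3],
 [0, 1, 0],
 [-14, -6, 7]]
has determinant 0.) So 1 is an eigenvalue of K and (I - K) is not invertible. The finite-dimensional Fredholm alternative says: either (I - K) is invertible, or ker(I - K) ≠ {0} and then range(I - K) = ker((I - K)^*)^⊥, with dim ker(I - K) = dim ker((I - K)^*). We are in the second case, so we need both kernels. Kernel of I - K: (I - K) u = u - u (v·u) = u - u = 0, so ker(I - K) = span{u} = span{(1, 0, 2)} (it is exactly 1-dimensional because rank(I - K) = 2). Kernel of the adjoint: K is real, so (I - K)^* = I - K^T = I - v u^T, and (I - v u^T) v = v - v (u·v) = 0; hence ker((I - K)^*) = span{v} = span{(7, 3, -3)}. Therefore (I - K) x = y is solvable iff <y, v> = 0, i.e. iff 7y_1 + 3y_2 - 3y_3 = 0. When this holds, K y = u (v·y) = 0, so (I - K) y = y and x = y is a particular solution; the full solution set is the line x = y + c·u = y + c·(1, 0, 2), c ∈ C.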